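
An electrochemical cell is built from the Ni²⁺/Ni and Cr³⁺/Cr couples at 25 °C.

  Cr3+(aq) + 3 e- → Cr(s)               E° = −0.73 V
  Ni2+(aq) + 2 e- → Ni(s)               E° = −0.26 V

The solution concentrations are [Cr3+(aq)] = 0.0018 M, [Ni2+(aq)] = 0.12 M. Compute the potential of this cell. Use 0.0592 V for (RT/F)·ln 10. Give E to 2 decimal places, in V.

Ni²⁺/Ni is reduced (cathode, E° = −0.26 V) and Cr³⁺/Cr is oxidized (anode).
The standard potential is −0.26 − (−0.73) = +0.47 V and the balanced reaction transfers n = 6 electrons.
The balanced reaction is 3 Ni2+(aq) + 2 Cr(s) → 3 Ni(s) + 2 Cr3+(aq), so Q = [Cr3+(aq)]^2 / [Ni2+(aq)]^3 = 0.00188 and log Q = −2.727.
E = E° − (0.0592/n)·log Q = +0.47 − (0.0592/6)(−2.727) = +0.50 V.

+0.50 V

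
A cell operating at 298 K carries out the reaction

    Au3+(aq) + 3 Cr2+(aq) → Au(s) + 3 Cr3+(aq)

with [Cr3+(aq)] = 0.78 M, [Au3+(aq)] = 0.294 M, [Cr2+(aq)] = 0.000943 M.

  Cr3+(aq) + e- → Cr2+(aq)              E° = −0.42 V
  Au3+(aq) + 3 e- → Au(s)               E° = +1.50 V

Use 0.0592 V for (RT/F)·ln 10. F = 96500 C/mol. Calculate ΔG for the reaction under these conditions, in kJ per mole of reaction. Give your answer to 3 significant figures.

The standard cell potential is +1.50 − (−0.42) = +1.92 V, with n = 3 electrons in the balanced equation.
Here Q = [Cr3+(aq)]^3 / ([Au3+(aq)]·[Cr2+(aq)]^3) = 1.92×10^9 (log Q = 9.284), giving E = +1.92 − (0.0592/3)·(9.284) = +1.7368 V.
ΔG = −nFE = −(3)(96500)(+1.7368) J/mol = −503 kJ/mol.

−503 kJ/mol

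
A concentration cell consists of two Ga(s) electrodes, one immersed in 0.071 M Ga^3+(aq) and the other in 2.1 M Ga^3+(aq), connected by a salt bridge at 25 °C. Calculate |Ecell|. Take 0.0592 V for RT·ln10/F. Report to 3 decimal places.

0.029 V

For a concentration cell E°cell = 0, since both electrodes use the same couple.
The compartment with the higher Ga^3+(aq) concentration (2.1 M) acts as the cathode; ions are reduced there and produced at the dilute (0.071 M) anode.
With n = 3, Ecell = −(0.0592/3)·log([dilute]/[conc]) = −(0.0592/3)·log(0.071/2.1) = +0.029 V.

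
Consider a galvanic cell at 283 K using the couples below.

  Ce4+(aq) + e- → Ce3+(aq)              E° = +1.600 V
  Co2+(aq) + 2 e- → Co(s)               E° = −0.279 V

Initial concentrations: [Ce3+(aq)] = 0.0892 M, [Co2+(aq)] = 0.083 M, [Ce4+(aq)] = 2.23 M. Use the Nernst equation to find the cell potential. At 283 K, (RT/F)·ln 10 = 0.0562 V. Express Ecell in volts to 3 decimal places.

+1.988 V

Ce⁴⁺/Ce³⁺ is reduced (cathode, E° = +1.600 V) and Co²⁺/Co is oxidized (anode).
E°cell = E°cat − E°an = +1.600 − (−0.279) = +1.879 V; n = 2.
Balancing gives 2 Ce4+(aq) + Co(s) → 2 Ce3+(aq) + Co2+(aq); hence Q = ([Ce3+(aq)]^2·[Co2+(aq)]) / [Ce4+(aq)]^2 = 0.000133 (log Q = −3.877).
Applying E = E° − (RT ln10/nF)·log Q gives +1.879 − (0.0562/2)(−3.877) = +1.988 V.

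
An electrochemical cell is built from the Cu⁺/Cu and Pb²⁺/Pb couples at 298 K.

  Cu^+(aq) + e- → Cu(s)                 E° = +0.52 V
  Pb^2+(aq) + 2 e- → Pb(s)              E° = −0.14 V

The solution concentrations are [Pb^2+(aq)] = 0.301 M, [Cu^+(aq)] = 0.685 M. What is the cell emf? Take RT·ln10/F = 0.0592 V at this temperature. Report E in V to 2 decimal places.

Since E°(Cu⁺/Cu) > E°(Pb²⁺/Pb), Cu⁺/Cu serves as the cathode.
E°cell = E°cat − E°an = +0.52 − (−0.14) = +0.66 V; n = 2.
Balancing gives 2 Cu^+(aq) + Pb(s) → 2 Cu(s) + Pb^2+(aq); hence Q = [Pb^2+(aq)] / [Cu^+(aq)]^2 = 0.641 (log Q = −0.193).
E = E° − (0.0592/n)·log Q = +0.66 − (0.0592/2)(−0.193) = +0.67 V.

+0.67 V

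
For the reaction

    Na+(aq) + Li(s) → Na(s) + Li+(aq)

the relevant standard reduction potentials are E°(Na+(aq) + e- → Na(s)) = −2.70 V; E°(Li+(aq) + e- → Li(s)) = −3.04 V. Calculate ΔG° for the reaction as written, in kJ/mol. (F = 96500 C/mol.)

−32.8 kJ/mol

In the reaction as written Na+(aq) is reduced, so the Na⁺/Na couple is the cathode and Li⁺/Li is the anode.
E°cell = −2.70 − (−3.04) = +0.34 V; balancing electrons gives n = 1.
ΔG° = −nFE°cell = −(1)(96500)(+0.34) J/mol = −32.8 kJ/mol.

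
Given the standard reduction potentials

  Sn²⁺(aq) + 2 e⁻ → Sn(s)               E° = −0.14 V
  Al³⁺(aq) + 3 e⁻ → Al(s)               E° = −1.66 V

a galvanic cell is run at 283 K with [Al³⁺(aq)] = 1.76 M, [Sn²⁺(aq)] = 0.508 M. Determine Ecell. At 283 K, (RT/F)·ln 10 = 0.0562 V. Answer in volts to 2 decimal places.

+1.51 V

The Sn²⁺/Sn couple has the more positive E°, so it is the cathode; Al³⁺/Al is the anode.
The standard potential is −0.14 − (−1.66) = +1.52 V and the balanced reaction transfers n = 6 electrons.
For the overall reaction 3 Sn²⁺(aq) + 2 Al(s) → 3 Sn(s) + 2 Al³⁺(aq), Q = [Al³⁺(aq)]^2 / [Sn²⁺(aq)]^3 = 23.6, giving log Q = 1.373.
By the Nernst equation, E = +1.52 − (0.0562/6)·(1.373) = +1.51 V.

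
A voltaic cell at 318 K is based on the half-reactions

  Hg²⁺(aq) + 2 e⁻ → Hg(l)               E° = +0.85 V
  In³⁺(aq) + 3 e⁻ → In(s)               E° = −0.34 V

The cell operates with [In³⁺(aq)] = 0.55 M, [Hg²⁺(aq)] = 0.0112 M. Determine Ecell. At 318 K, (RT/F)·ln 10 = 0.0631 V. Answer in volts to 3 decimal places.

Hg²⁺/Hg is reduced (cathode, E° = +0.85 V) and In³⁺/In is oxidized (anode).
E°cell = +0.85 − (−0.34) = +1.19 V, with n = 6 electrons transferred.
Balancing gives 3 Hg²⁺(aq) + 2 In(s) → 3 Hg(l) + 2 In³⁺(aq); hence Q = [In³⁺(aq)]^2 / [Hg²⁺(aq)]^3 = 2.15×10^5 (log Q = 5.333).
By the Nernst equation, E = +1.19 − (0.0631/6)·(5.333) = +1.134 V.

+1.134 V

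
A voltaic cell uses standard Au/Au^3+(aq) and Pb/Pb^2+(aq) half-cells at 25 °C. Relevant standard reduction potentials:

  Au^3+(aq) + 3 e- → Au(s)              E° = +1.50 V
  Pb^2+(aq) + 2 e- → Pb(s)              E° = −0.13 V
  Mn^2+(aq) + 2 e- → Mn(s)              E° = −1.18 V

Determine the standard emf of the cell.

+1.63 V

Of the two couples in this cell, the one with the more positive reduction potential is reduced at the cathode: here that is Au³⁺/Au (+1.50 V); Pb²⁺/Pb (−0.13 V) is the anode.
E°cell = E°(cathode) − E°(anode) = +1.50 − (−0.13) = +1.63 V.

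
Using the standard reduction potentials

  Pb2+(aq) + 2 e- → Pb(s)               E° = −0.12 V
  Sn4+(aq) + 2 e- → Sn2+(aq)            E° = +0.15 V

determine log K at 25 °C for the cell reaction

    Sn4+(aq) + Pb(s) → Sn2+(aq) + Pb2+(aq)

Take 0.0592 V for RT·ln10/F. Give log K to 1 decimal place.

The Sn⁴⁺/Sn²⁺ couple is reduced (cathode); E°cell = +0.15 − (−0.12) = +0.27 V with n = 2.
At equilibrium E = 0, so log K = nE°cell / 0.0592 = (2)(+0.27) / 0.0592 = 9.1.

log K = 9.1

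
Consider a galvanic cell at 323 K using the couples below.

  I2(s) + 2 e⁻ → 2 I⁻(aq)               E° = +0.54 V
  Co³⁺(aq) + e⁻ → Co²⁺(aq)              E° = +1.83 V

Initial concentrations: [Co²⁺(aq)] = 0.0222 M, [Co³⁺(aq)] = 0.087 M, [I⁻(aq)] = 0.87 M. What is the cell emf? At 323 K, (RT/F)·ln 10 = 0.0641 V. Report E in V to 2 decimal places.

+1.32 V

The Co³⁺/Co²⁺ couple has the more positive E°, so it is the cathode; I₂/I⁻ is the anode.
The standard potential is +1.83 − (+0.54) = +1.29 V and the balanced reaction transfers n = 2 electrons.
Balancing gives 2 Co³⁺(aq) + 2 I⁻(aq) → 2 Co²⁺(aq) + I2(s); hence Q = [Co²⁺(aq)]^2 / ([Co³⁺(aq)]^2·[I⁻(aq)]^2) = 0.086 (log Q = −1.065).
E = E° − (0.0641/n)·log Q = +1.29 − (0.0641/2)(−1.065) = +1.32 V.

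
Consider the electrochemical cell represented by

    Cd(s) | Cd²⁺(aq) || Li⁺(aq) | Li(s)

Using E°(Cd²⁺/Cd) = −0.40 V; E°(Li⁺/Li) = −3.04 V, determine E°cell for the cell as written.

−2.64 V

By convention the left-hand electrode in cell notation is the anode (oxidation) and the right-hand electrode is the cathode (reduction).
E°cell = E°(right) − E°(left) = −3.04 − (−0.40) = −2.64 V.
The negative sign shows that, as written, the cell would require an external voltage to drive the reaction.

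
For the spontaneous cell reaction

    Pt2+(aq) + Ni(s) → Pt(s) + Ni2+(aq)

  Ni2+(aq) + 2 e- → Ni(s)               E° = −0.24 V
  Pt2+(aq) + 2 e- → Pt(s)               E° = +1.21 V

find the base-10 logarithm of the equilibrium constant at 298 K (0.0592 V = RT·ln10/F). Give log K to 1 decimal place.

log K = 49.0

The Pt²⁺/Pt couple is reduced (cathode); E°cell = +1.21 − (−0.24) = +1.45 V with n = 2.
At equilibrium E = 0, so log K = nE°cell / 0.0592 = (2)(+1.45) / 0.0592 = 49.0.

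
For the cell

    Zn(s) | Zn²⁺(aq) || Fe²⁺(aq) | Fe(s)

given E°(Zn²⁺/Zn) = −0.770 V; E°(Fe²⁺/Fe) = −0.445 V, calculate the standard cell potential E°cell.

+0.325 V

By convention the left-hand electrode in cell notation is the anode (oxidation) and the right-hand electrode is the cathode (reduction).
E°cell = E°(right) − E°(left) = −0.445 − (−0.770) = +0.325 V.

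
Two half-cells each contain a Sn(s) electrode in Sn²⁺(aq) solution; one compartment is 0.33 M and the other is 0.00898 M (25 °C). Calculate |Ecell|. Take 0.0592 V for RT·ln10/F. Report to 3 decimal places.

0.046 V

For a concentration cell E°cell = 0, since both electrodes use the same couple.
The compartment with the higher Sn²⁺(aq) concentration (0.33 M) acts as the cathode; ions are reduced there and produced at the dilute (0.00898 M) anode.
With n = 2, Ecell = −(0.0592/2)·log([dilute]/[conc]) = −(0.0592/2)·log(0.00898/0.33) = +0.046 V.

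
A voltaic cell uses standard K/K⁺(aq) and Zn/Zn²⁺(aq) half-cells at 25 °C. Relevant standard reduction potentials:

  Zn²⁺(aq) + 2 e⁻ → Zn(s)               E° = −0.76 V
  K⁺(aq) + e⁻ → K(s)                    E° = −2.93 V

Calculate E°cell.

Of the two couples in this cell, the one with the more positive reduction potential is reduced at the cathode: here that is Zn²⁺/Zn (−0.76 V); K⁺/K (−2.93 V) is the anode.
E°cell = E°(cathode) − E°(anode) = −0.76 − (−2.93) = +2.17 V.

+2.17 V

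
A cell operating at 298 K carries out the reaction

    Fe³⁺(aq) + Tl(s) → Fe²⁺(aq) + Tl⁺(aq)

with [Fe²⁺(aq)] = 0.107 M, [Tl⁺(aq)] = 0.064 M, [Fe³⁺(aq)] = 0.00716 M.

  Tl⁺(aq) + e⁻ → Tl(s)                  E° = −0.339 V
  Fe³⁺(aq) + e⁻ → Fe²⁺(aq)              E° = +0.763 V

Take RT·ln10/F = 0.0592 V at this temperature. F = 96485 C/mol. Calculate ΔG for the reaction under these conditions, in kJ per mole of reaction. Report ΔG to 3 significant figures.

With Fe³⁺/Fe²⁺ reduced at the cathode, E°cell = +0.763 − (−0.339) = +1.102 V and n = 1.
Q = ([Fe²⁺(aq)]·[Tl⁺(aq)]) / [Fe³⁺(aq)] = 0.956, so log Q = −0.019 and E = +1.102 − (0.0592/1)(−0.019) = +1.1031 V.
Finally ΔG = −nFE = −(1)(96485 C/mol)(+1.1031 V) = −106 kJ/mol.

−106 kJ/mol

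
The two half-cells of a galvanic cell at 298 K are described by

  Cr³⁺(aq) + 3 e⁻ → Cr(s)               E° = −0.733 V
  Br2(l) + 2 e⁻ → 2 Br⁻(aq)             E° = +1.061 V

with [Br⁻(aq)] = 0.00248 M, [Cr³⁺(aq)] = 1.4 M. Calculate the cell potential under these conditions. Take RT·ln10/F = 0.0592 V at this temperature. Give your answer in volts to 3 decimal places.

+1.945 V

The Br₂/Br⁻ couple has the more positive E°, so it is the cathode; Cr³⁺/Cr is the anode.
The standard potential is +1.061 − (−0.733) = +1.794 V and the balanced reaction transfers n = 6 electrons.
Balancing gives 3 Br2(l) + 2 Cr(s) → 6 Br⁻(aq) + 2 Cr³⁺(aq); hence Q = [Br⁻(aq)]^6·[Cr³⁺(aq)]^2 = 4.56×10^−16 (log Q = −15.341).
By the Nernst equation, E = +1.794 − (0.0592/6)·(−15.341) = +1.945 V.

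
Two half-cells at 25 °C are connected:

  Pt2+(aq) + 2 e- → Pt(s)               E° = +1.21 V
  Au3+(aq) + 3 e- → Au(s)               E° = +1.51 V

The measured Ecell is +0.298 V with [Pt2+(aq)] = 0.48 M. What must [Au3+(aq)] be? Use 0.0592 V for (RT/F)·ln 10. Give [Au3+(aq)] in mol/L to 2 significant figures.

0.26 M

The Au³⁺/Au couple has the larger reduction potential, so it is the cathode: E°cell = +1.51 − (+1.21) = +0.30 V and n = 6.
Since E = E° − (0.0592/n)·log Q, log Q = n(E° − E)/0.0592 = 0.203.
Balancing electrons gives 2 Au3+(aq) + 3 Pt(s) → 2 Au(s) + 3 Pt2+(aq); thus Q = [Pt2+(aq)]^3 / [Au3+(aq)]^2.
Solving for the unknown gives log [Au3+(aq)] = −0.580, so [Au3+(aq)] ≈ 0.26 M.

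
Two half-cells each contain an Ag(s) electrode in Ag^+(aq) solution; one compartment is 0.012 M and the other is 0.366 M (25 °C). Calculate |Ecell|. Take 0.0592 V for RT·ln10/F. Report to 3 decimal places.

For a concentration cell E°cell = 0, since both electrodes use the same couple.
The compartment with the higher Ag^+(aq) concentration (0.366 M) acts as the cathode; ions are reduced there and produced at the dilute (0.012 M) anode.
With n = 1, Ecell = −(0.0592/1)·log([dilute]/[conc]) = −(0.0592/1)·log(0.012/0.366) = +0.088 V.

0.088 V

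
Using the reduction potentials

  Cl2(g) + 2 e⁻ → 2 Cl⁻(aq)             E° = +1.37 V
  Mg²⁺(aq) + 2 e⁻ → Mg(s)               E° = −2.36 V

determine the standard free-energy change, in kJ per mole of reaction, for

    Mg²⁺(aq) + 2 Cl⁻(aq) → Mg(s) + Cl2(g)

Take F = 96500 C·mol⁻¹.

+720 kJ/mol

In the reaction as written Mg²⁺(aq) is reduced, so the Mg²⁺/Mg couple is the cathode and Cl₂/Cl⁻ is the anode.
E°cell = −2.36 − (+1.37) = −3.73 V; balancing electrons gives n = 2.
ΔG° = −nFE°cell = −(2)(96500)(−3.73) J/mol = +720 kJ/mol.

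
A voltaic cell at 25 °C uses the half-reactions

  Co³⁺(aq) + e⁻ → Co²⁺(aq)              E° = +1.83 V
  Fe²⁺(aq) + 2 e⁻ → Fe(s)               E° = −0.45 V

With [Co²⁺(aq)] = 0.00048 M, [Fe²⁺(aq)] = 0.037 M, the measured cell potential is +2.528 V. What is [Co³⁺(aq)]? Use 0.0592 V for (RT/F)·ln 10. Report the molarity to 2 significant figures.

1.4 M

With Co³⁺/Co²⁺ at the cathode and Fe²⁺/Fe at the anode, E°cell = +1.83 − (−0.45) = +2.28 V (n = 2).
Rearranging E = E° − (0.0592/n)·log Q gives log Q = 2(+2.28 − (+2.528))/0.0592 = −8.378.
The balanced reaction is 2 Co³⁺(aq) + Fe(s) → 2 Co²⁺(aq) + Fe²⁺(aq), so Q = ([Co²⁺(aq)]^2·[Fe²⁺(aq)]) / [Co³⁺(aq)]^2.
Solving for the unknown gives log [Co³⁺(aq)] = 0.154, so [Co³⁺(aq)] ≈ 1.4 M.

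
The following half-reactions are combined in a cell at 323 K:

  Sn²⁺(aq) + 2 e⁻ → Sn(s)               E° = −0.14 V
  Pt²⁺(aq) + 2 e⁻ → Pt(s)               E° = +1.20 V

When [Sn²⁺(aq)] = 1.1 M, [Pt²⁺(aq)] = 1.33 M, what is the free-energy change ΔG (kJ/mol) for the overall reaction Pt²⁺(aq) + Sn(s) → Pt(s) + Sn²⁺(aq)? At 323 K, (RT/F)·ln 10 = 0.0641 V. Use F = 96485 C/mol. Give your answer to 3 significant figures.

E°cell = +1.20 − (−0.14) = +1.34 V; the balanced reaction transfers n = 2 electrons.
Here Q = [Sn²⁺(aq)] / [Pt²⁺(aq)] = 0.827 (log Q = −0.082), giving E = +1.34 − (0.0641/2)·(−0.082) = +1.3426 V.
Then ΔG = −nFE = −2 × 96485 × +1.3426 J/mol = −259 kJ/mol.

−259 kJ/mol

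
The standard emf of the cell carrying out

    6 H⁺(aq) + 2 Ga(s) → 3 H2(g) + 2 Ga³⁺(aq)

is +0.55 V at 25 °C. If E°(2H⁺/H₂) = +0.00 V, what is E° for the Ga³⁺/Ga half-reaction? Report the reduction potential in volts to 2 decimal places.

In the reaction as written the 2H⁺/H₂ couple is reduced (cathode) and Ga³⁺/Ga is oxidized (anode), so E°cell = E°(2H⁺/H₂) − E°(Ga³⁺/Ga).
E°(Ga³⁺/Ga) = E°(cathode) − E°cell = +0.00 − (+0.55) = −0.55 V.

−0.55 V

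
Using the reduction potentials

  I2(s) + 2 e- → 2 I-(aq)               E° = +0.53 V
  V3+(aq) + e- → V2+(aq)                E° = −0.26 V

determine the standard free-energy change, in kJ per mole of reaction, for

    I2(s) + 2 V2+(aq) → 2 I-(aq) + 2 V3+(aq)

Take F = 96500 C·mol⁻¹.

−152 kJ/mol

In the reaction as written I2(s) is reduced, so the I₂/I⁻ couple is the cathode and V³⁺/V²⁺ is the anode.
E°cell = +0.53 − (−0.26) = +0.79 V; balancing electrons gives n = 2.
ΔG° = −nFE°cell = −(2)(96500)(+0.79) J/mol = −152 kJ/mol.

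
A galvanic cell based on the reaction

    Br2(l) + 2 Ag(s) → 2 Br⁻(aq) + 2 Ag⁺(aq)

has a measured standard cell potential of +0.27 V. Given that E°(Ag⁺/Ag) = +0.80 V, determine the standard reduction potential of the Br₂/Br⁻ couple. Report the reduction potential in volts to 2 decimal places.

In the reaction as written the Br₂/Br⁻ couple is reduced (cathode) and Ag⁺/Ag is oxidized (anode), so E°cell = E°(Br₂/Br⁻) − E°(Ag⁺/Ag).
E°(Br₂/Br⁻) = E°cell + E°(anode) = +0.27 + (+0.80) = +1.07 V.

+1.07 V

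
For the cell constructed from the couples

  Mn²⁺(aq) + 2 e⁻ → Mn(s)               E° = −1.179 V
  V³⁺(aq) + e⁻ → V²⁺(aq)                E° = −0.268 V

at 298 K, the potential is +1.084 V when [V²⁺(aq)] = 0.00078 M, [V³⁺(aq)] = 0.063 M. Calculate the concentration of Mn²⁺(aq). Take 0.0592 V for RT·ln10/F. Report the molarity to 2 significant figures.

With V³⁺/V²⁺ at the cathode and Mn²⁺/Mn at the anode, E°cell = −0.268 − (−1.179) = +0.911 V (n = 2).
Since E = E° − (0.0592/n)·log Q, log Q = n(E° − E)/0.0592 = −5.845.
For 2 V³⁺(aq) + Mn(s) → 2 V²⁺(aq) + Mn²⁺(aq), the reaction quotient is Q = ([V²⁺(aq)]^2·[Mn²⁺(aq)]) / [V³⁺(aq)]^2.
Substituting the known concentrations and solving, log [Mn²⁺(aq)] = −2.031 and [Mn²⁺(aq)] = 0.0093 M.

0.0093 M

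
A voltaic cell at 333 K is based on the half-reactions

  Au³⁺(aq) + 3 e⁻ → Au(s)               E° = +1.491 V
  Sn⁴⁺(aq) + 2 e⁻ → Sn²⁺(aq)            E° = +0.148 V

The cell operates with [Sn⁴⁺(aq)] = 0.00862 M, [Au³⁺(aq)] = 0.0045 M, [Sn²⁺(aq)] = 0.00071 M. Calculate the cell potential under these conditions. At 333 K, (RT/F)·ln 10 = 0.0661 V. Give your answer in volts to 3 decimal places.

Since E°(Au³⁺/Au) > E°(Sn⁴⁺/Sn²⁺), Au³⁺/Au serves as the cathode.
E°cell = +1.491 − (+0.148) = +1.343 V, with n = 6 electrons transferred.
Balancing gives 2 Au³⁺(aq) + 3 Sn²⁺(aq) → 2 Au(s) + 3 Sn⁴⁺(aq); hence Q = [Sn⁴⁺(aq)]^3 / ([Au³⁺(aq)]^2·[Sn²⁺(aq)]^3) = 8.84×10^7 (log Q = 7.946).
E = E° − (0.0661/n)·log Q = +1.343 − (0.0661/6)(7.946) = +1.255 V.

+1.255 V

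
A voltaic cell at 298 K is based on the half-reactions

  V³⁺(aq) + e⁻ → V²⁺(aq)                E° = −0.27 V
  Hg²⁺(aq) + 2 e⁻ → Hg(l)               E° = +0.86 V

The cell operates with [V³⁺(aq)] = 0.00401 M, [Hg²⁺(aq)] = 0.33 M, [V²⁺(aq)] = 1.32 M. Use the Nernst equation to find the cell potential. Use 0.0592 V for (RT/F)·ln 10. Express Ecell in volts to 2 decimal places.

Hg²⁺/Hg is reduced (cathode, E° = +0.86 V) and V³⁺/V²⁺ is oxidized (anode).
E°cell = +0.86 − (−0.27) = +1.13 V, with n = 2 electrons transferred.
Balancing gives Hg²⁺(aq) + 2 V²⁺(aq) → Hg(l) + 2 V³⁺(aq); hence Q = [V³⁺(aq)]^2 / ([Hg²⁺(aq)]·[V²⁺(aq)]^2) = 2.8×10^−5 (log Q = −4.553).
By the Nernst equation, E = +1.13 − (0.0592/2)·(−4.553) = +1.26 V.

+1.26 V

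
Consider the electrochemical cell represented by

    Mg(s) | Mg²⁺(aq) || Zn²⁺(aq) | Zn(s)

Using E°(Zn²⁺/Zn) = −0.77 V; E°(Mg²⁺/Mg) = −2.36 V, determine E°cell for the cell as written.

By convention the left-hand electrode in cell notation is the anode (oxidation) and the right-hand electrode is the cathode (reduction).
E°cell = E°(right) − E°(left) = −0.77 − (−2.36) = +1.59 V.

+1.59 V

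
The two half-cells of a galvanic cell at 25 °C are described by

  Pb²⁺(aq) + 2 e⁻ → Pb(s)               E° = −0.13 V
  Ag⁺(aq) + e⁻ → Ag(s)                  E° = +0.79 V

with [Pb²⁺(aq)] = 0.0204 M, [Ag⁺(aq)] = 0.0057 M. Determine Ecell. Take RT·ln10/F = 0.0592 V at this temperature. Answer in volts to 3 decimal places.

The Ag⁺/Ag couple has the more positive E°, so it is the cathode; Pb²⁺/Pb is the anode.
The standard potential is +0.79 − (−0.13) = +0.92 V and the balanced reaction transfers n = 2 electrons.
For the overall reaction 2 Ag⁺(aq) + Pb(s) → 2 Ag(s) + Pb²⁺(aq), Q = [Pb²⁺(aq)] / [Ag⁺(aq)]^2 = 628, giving log Q = 2.798.
Applying E = E° − (RT ln10/nF)·log Q gives +0.92 − (0.0592/2)(2.798) = +0.837 V.

+0.837 V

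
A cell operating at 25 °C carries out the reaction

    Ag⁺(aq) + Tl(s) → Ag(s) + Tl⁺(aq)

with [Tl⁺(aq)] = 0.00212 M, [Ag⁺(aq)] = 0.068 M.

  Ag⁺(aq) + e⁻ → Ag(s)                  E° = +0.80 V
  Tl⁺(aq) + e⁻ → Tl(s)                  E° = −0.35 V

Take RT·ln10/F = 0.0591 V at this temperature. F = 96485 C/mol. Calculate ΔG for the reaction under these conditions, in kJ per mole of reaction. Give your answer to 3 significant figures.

The standard cell potential is +0.80 − (−0.35) = +1.15 V, with n = 1 electron in the balanced equation.
Q = [Tl⁺(aq)] / [Ag⁺(aq)] = 0.0312, so log Q = −1.506 and E = +1.15 − (0.0591/1)(−1.506) = +1.2390 V.
ΔG = −nFE = −(1)(96485)(+1.2390) J/mol = −120 kJ/mol.

−120 kJ/mol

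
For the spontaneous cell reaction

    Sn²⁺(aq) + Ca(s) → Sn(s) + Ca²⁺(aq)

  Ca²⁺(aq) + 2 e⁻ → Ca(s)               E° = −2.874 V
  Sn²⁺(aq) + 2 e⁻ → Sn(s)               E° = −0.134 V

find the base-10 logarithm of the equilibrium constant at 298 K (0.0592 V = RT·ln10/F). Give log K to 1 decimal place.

The Sn²⁺/Sn couple is reduced (cathode); E°cell = −0.134 − (−2.874) = +2.740 V with n = 2.
At equilibrium E = 0, so log K = nE°cell / 0.0592 = (2)(+2.740) / 0.0592 = 92.6.

log K = 92.6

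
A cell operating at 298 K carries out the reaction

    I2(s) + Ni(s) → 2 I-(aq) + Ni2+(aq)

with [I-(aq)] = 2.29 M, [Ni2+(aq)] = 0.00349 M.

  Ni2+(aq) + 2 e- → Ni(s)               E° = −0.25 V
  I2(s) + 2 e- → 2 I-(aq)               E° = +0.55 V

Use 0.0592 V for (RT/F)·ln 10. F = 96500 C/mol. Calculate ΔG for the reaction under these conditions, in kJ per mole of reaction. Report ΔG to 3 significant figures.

−164 kJ/mol

The standard cell potential is +0.55 − (−0.25) = +0.80 V, with n = 2 electrons in the balanced equation.
The reaction quotient is [I-(aq)]^2·[Ni2+(aq)] = 0.0183; by Nernst, E = +0.80 − (0.0592/2)(−1.738) = +0.8514 V.
ΔG = −nFE = −(2)(96500)(+0.8514) J/mol = −164 kJ/mol.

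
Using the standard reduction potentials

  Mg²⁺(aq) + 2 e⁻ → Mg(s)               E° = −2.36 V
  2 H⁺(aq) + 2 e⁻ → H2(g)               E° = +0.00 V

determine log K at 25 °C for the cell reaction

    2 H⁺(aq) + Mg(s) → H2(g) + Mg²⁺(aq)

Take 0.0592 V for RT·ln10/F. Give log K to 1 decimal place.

The 2H⁺/H₂ couple is reduced (cathode); E°cell = +0.00 − (−2.36) = +2.36 V with n = 2.
At equilibrium E = 0, so log K = nE°cell / 0.0592 = (2)(+2.36) / 0.0592 = 79.7.

log K = 79.7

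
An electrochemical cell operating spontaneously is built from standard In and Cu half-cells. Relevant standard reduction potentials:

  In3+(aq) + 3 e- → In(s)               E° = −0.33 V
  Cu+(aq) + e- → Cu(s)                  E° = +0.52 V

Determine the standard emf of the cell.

+0.85 V

The Cu⁺/Cu couple has the higher E°, so Cu ion is reduced (cathode) and In is oxidized (anode).
E°cell = E°(cathode) − E°(anode) = +0.52 − (−0.33) = +0.85 V.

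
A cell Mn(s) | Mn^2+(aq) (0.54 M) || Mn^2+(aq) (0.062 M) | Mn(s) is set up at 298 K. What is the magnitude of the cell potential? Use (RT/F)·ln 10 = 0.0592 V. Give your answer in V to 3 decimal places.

0.028 V

For a concentration cell E°cell = 0, since both electrodes use the same couple.
The compartment with the higher Mn^2+(aq) concentration (0.54 M) acts as the cathode; ions are reduced there and produced at the dilute (0.062 M) anode.
With n = 2, Ecell = −(0.0592/2)·log([dilute]/[conc]) = −(0.0592/2)·log(0.062/0.54) = +0.028 V.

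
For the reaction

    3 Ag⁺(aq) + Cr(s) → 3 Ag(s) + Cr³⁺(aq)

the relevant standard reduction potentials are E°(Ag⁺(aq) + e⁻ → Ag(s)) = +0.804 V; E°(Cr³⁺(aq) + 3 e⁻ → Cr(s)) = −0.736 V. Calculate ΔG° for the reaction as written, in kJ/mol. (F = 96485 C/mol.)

In the reaction as written Ag⁺(aq) is reduced, so the Ag⁺/Ag couple is the cathode and Cr³⁺/Cr is the anode.
E°cell = +0.804 − (−0.736) = +1.540 V; balancing electrons gives n = 3.
ΔG° = −nFE°cell = −(3)(96485)(+1.540) J/mol = −446 kJ/mol.

−446 kJ/mol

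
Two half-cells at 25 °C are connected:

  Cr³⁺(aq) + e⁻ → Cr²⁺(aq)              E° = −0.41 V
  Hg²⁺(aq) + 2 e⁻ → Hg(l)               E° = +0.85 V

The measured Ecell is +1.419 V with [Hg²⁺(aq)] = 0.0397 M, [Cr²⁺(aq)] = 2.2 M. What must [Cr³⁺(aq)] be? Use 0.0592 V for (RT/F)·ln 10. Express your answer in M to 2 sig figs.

The Hg²⁺/Hg couple has the larger reduction potential, so it is the cathode: E°cell = +0.85 − (−0.41) = +1.26 V and n = 2.
From the Nernst equation, log Q = n(E° − E)/0.0592 = 2·(+1.26 − (+1.419))/0.0592 = −5.372.
Balancing electrons gives Hg²⁺(aq) + 2 Cr²⁺(aq) → Hg(l) + 2 Cr³⁺(aq); thus Q = [Cr³⁺(aq)]^2 / ([Hg²⁺(aq)]·[Cr²⁺(aq)]^2).
Solving for the unknown gives log [Cr³⁺(aq)] = −3.044, so [Cr³⁺(aq)] ≈ 0.00090 M.

0.00090 M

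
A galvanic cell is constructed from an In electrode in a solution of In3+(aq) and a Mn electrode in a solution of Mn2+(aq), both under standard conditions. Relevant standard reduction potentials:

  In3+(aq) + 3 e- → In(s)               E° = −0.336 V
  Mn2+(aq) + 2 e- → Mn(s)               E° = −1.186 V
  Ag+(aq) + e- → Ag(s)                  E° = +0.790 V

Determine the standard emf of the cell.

Of the two couples in this cell, the one with the more positive reduction potential is reduced at the cathode: here that is In³⁺/In (−0.336 V); Mn²⁺/Mn (−1.186 V) is the anode.
E°cell = E°(cathode) − E°(anode) = −0.336 − (−1.186) = +0.850 V.

+0.850 V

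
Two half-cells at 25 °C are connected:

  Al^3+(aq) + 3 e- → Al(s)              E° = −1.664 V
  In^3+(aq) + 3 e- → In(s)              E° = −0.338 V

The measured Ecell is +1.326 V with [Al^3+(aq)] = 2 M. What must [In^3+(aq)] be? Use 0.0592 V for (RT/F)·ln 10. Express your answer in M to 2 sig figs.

With In³⁺/In at the cathode and Al³⁺/Al at the anode, E°cell = −0.338 − (−1.664) = +1.326 V (n = 3).
Rearranging E = E° − (0.0592/n)·log Q gives log Q = 3(+1.326 − (+1.326))/0.0592 = 0.000.
The balanced reaction is In^3+(aq) + Al(s) → In(s) + Al^3+(aq), so Q = [Al^3+(aq)] / [In^3+(aq)].
Isolating [In^3+(aq)] in Q = 10^{0.000} yields log [In^3+(aq)] = 0.301, i.e. 2.0 M.

2.0 M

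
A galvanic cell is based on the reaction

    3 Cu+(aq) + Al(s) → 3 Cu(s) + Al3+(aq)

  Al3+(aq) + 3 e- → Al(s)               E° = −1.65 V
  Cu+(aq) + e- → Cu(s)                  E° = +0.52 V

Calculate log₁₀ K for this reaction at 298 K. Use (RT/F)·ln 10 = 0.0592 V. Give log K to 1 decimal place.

The Cu⁺/Cu couple is reduced (cathode); E°cell = +0.52 − (−1.65) = +2.17 V with n = 3.
At equilibrium E = 0, so log K = nE°cell / 0.0592 = (3)(+2.17) / 0.0592 = 110.0.

log K = 110.0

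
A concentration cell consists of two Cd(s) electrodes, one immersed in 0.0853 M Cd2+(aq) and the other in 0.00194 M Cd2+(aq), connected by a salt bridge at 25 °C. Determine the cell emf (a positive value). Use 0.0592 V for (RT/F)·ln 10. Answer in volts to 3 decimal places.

0.049 V

For a concentration cell E°cell = 0, since both electrodes use the same couple.
The compartment with the higher Cd2+(aq) concentration (0.0853 M) acts as the cathode; ions are reduced there and produced at the dilute (0.00194 M) anode.
With n = 2, Ecell = −(0.0592/2)·log([dilute]/[conc]) = −(0.0592/2)·log(0.00194/0.0853) = +0.049 V.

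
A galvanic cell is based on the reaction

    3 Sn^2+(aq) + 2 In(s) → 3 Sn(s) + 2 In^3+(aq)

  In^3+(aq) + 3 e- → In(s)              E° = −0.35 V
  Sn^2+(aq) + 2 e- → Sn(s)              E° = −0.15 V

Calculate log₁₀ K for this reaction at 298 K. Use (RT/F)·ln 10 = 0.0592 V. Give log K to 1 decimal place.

log K = 20.3

The Sn²⁺/Sn couple is reduced (cathode); E°cell = −0.15 − (−0.35) = +0.20 V with n = 6.
At equilibrium E = 0, so log K = nE°cell / 0.0592 = (6)(+0.20) / 0.0592 = 20.3.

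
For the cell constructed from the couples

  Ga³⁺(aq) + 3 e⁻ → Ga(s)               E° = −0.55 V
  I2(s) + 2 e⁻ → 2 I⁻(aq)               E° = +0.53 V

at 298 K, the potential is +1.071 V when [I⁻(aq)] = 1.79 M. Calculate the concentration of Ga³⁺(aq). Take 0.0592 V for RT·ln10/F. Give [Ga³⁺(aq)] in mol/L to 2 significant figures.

With I₂/I⁻ at the cathode and Ga³⁺/Ga at the anode, E°cell = +0.53 − (−0.55) = +1.08 V (n = 6).
From the Nernst equation, log Q = n(E° − E)/0.0592 = 6·(+1.08 − (+1.071))/0.0592 = 0.912.
Balancing electrons gives 3 I2(s) + 2 Ga(s) → 6 I⁻(aq) + 2 Ga³⁺(aq); thus Q = [I⁻(aq)]^6·[Ga³⁺(aq)]^2.
Isolating [Ga³⁺(aq)] in Q = 10^{0.912} yields log [Ga³⁺(aq)] = −0.303, i.e. 0.50 M.

0.50 M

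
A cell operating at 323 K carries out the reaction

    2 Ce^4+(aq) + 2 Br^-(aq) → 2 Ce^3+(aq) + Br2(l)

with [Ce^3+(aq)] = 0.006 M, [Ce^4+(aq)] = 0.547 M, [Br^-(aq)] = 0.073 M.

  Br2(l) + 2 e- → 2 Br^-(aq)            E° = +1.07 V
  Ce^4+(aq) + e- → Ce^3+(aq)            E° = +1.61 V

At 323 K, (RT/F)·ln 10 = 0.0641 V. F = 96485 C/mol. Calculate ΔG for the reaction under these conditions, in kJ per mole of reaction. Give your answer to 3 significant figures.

−114 kJ/mol

E°cell = +1.61 − (+1.07) = +0.54 V; the balanced reaction transfers n = 2 electrons.
The reaction quotient is [Ce^3+(aq)]^2 / ([Ce^4+(aq)]^2·[Br^-(aq)]^2) = 0.0226; by Nernst, E = +0.54 − (0.0641/2)(−1.646) = +0.5928 V.
Then ΔG = −nFE = −2 × 96485 × +0.5928 J/mol = −114 kJ/mol.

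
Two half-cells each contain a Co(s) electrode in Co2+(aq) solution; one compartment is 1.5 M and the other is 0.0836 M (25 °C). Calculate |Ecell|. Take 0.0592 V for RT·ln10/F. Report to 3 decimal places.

For a concentration cell E°cell = 0, since both electrodes use the same couple.
The compartment with the higher Co2+(aq) concentration (1.5 M) acts as the cathode; ions are reduced there and produced at the dilute (0.0836 M) anode.
With n = 2, Ecell = −(0.0592/2)·log([dilute]/[conc]) = −(0.0592/2)·log(0.0836/1.5) = +0.037 V.

0.037 V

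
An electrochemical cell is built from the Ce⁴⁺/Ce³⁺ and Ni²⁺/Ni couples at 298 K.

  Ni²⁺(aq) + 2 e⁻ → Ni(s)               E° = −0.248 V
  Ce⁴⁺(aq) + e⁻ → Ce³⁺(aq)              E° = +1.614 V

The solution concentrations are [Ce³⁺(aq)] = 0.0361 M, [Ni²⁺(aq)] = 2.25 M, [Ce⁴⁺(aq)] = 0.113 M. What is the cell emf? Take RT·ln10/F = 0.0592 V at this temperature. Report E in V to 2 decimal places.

+1.88 V

The Ce⁴⁺/Ce³⁺ couple has the more positive E°, so it is the cathode; Ni²⁺/Ni is the anode.
The standard potential is +1.614 − (−0.248) = +1.862 V and the balanced reaction transfers n = 2 electrons.
The balanced reaction is 2 Ce⁴⁺(aq) + Ni(s) → 2 Ce³⁺(aq) + Ni²⁺(aq), so Q = ([Ce³⁺(aq)]^2·[Ni²⁺(aq)]) / [Ce⁴⁺(aq)]^2 = 0.23 and log Q = −0.639.
E = E° − (0.0592/n)·log Q = +1.862 − (0.0592/2)(−0.639) = +1.88 V.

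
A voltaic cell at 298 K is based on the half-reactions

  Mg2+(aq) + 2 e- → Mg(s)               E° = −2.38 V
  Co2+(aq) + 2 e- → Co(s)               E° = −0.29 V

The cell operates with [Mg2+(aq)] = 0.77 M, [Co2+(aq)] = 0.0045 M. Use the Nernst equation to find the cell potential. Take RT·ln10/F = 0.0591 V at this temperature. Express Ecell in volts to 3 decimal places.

+2.024 V

The Co²⁺/Co couple has the more positive E°, so it is the cathode; Mg²⁺/Mg is the anode.
E°cell = −0.29 − (−2.38) = +2.09 V, with n = 2 electrons transferred.
The balanced reaction is Co2+(aq) + Mg(s) → Co(s) + Mg2+(aq), so Q = [Mg2+(aq)] / [Co2+(aq)] = 171 and log Q = 2.233.
By the Nernst equation, E = +2.09 − (0.0591/2)·(2.233) = +2.024 V.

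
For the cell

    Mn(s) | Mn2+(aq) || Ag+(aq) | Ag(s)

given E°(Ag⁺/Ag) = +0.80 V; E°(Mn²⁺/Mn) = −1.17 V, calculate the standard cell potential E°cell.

+1.97 V

By convention the left-hand electrode in cell notation is the anode (oxidation) and the right-hand electrode is the cathode (reduction).
E°cell = E°(right) − E°(left) = +0.80 − (−1.17) = +1.97 V.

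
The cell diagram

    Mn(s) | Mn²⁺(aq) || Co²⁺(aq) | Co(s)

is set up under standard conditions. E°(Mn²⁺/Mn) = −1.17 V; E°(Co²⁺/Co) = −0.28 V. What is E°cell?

By convention the left-hand electrode in cell notation is the anode (oxidation) and the right-hand electrode is the cathode (reduction).
E°cell = E°(right) − E°(left) = −0.28 − (−1.17) = +0.89 V.

+0.89 V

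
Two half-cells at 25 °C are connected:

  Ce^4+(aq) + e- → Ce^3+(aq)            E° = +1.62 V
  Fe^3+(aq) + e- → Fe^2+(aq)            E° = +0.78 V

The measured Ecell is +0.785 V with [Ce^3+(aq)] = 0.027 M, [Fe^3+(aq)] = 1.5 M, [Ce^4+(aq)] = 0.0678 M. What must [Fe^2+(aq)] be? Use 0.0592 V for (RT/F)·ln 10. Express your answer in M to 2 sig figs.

0.070 M

With Ce⁴⁺/Ce³⁺ at the cathode and Fe³⁺/Fe²⁺ at the anode, E°cell = +1.62 − (+0.78) = +0.84 V (n = 1).
Rearranging E = E° − (0.0592/n)·log Q gives log Q = 1(+0.84 − (+0.785))/0.0592 = 0.929.
For Ce^4+(aq) + Fe^2+(aq) → Ce^3+(aq) + Fe^3+(aq), the reaction quotient is Q = ([Ce^3+(aq)]·[Fe^3+(aq)]) / ([Ce^4+(aq)]·[Fe^2+(aq)]).
Substituting the known concentrations and solving, log [Fe^2+(aq)] = −1.153 and [Fe^2+(aq)] = 0.070 M.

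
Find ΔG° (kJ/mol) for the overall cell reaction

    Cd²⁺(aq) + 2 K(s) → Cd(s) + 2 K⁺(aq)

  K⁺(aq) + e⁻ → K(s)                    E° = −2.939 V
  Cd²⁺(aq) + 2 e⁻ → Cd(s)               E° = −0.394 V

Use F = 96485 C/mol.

In the reaction as written Cd²⁺(aq) is reduced, so the Cd²⁺/Cd couple is the cathode and K⁺/K is the anode.
E°cell = −0.394 − (−2.939) = +2.545 V; balancing electrons gives n = 2.
ΔG° = −nFE°cell = −(2)(96485)(+2.545) J/mol = −491 kJ/mol.

−491 kJ/mol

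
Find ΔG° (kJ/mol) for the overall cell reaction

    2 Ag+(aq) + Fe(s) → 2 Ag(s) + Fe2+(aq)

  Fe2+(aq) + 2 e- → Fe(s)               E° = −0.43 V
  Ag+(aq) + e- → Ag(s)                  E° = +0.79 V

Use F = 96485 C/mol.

−235 kJ/mol

In the reaction as written Ag+(aq) is reduced, so the Ag⁺/Ag couple is the cathode and Fe²⁺/Fe is the anode.
E°cell = +0.79 − (−0.43) = +1.22 V; balancing electrons gives n = 2.
ΔG° = −nFE°cell = −(2)(96485)(+1.22) J/mol = −235 kJ/mol.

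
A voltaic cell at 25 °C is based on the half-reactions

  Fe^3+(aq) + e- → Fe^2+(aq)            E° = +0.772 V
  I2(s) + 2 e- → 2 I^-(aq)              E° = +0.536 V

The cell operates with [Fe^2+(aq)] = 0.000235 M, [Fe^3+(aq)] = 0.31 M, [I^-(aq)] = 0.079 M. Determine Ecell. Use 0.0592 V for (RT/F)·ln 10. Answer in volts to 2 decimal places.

The Fe³⁺/Fe²⁺ couple has the more positive E°, so it is the cathode; I₂/I⁻ is the anode.
E°cell = +0.772 − (+0.536) = +0.236 V, with n = 2 electrons transferred.
For the overall reaction 2 Fe^3+(aq) + 2 I^-(aq) → 2 Fe^2+(aq) + I2(s), Q = [Fe^2+(aq)]^2 / ([Fe^3+(aq)]^2·[I^-(aq)]^2) = 9.21×10^−5, giving log Q = −4.036.
By the Nernst equation, E = +0.236 − (0.0592/2)·(−4.036) = +0.36 V.

+0.36 V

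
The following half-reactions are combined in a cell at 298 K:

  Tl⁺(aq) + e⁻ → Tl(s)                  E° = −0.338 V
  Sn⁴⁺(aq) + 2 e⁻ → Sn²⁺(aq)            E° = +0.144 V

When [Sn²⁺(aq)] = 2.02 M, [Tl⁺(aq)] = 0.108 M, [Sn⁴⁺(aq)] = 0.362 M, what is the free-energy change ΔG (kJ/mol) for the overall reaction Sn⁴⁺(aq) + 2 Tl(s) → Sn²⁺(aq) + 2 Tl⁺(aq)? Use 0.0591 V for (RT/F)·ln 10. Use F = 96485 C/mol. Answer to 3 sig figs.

−99.8 kJ/mol

With Sn⁴⁺/Sn²⁺ reduced at the cathode, E°cell = +0.144 − (−0.338) = +0.482 V and n = 2.
Q = ([Sn²⁺(aq)]·[Tl⁺(aq)]^2) / [Sn⁴⁺(aq)] = 0.0651, so log Q = −1.187 and E = +0.482 − (0.0591/2)(−1.187) = +0.5171 V.
ΔG = −nFE = −(2)(96485)(+0.5171) J/mol = −99.8 kJ/mol.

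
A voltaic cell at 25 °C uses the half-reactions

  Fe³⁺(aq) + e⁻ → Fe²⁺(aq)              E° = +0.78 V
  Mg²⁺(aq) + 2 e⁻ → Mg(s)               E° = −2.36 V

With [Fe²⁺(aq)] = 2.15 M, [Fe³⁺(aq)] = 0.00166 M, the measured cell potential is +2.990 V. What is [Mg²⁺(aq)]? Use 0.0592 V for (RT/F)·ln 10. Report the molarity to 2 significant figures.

With Fe³⁺/Fe²⁺ at the cathode and Mg²⁺/Mg at the anode, E°cell = +0.78 − (−2.36) = +3.14 V (n = 2).
From the Nernst equation, log Q = n(E° − E)/0.0592 = 2·(+3.14 − (+2.990))/0.0592 = 5.068.
Balancing electrons gives 2 Fe³⁺(aq) + Mg(s) → 2 Fe²⁺(aq) + Mg²⁺(aq); thus Q = ([Fe²⁺(aq)]^2·[Mg²⁺(aq)]) / [Fe³⁺(aq)]^2.
Isolating [Mg²⁺(aq)] in Q = 10^{5.068} yields log [Mg²⁺(aq)] = −1.157, i.e. 0.070 M.

0.070 M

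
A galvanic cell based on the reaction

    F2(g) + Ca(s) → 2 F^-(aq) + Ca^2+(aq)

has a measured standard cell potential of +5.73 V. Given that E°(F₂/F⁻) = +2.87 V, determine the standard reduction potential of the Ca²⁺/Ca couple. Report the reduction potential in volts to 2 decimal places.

In the reaction as written the F₂/F⁻ couple is reduced (cathode) and Ca²⁺/Ca is oxidized (anode), so E°cell = E°(F₂/F⁻) − E°(Ca²⁺/Ca).
E°(Ca²⁺/Ca) = E°(cathode) − E°cell = +2.87 − (+5.73) = −2.86 V.

−2.86 V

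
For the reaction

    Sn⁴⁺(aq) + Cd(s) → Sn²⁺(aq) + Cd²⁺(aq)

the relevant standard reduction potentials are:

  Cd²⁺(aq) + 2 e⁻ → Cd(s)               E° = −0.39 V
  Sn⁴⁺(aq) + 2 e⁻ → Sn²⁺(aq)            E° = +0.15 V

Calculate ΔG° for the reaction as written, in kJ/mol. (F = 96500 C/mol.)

−104 kJ/mol

In the reaction as written Sn⁴⁺(aq) is reduced, so the Sn⁴⁺/Sn²⁺ couple is the cathode and Cd²⁺/Cd is the anode.
E°cell = +0.15 − (−0.39) = +0.54 V; balancing electrons gives n = 2.
ΔG° = −nFE°cell = −(2)(96500)(+0.54) J/mol = −104 kJ/mol.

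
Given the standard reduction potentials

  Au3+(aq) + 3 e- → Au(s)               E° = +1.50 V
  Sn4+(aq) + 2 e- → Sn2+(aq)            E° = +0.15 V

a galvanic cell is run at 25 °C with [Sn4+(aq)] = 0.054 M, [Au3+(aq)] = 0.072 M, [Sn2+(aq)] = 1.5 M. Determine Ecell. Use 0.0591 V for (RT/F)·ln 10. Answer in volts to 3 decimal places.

+1.370 V

Since E°(Au³⁺/Au) > E°(Sn⁴⁺/Sn²⁺), Au³⁺/Au serves as the cathode.
E°cell = E°cat − E°an = +1.50 − (+0.15) = +1.35 V; n = 6.
For the overall reaction 2 Au3+(aq) + 3 Sn2+(aq) → 2 Au(s) + 3 Sn4+(aq), Q = [Sn4+(aq)]^3 / ([Au3+(aq)]^2·[Sn2+(aq)]^3) = 0.009, giving log Q = −2.046.
Applying E = E° − (RT ln10/nF)·log Q gives +1.35 − (0.0591/6)(−2.046) = +1.370 V.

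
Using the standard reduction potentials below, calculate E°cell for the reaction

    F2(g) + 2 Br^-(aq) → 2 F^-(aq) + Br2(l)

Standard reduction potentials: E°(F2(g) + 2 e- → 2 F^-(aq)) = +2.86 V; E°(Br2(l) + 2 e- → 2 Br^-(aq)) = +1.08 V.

F2(g) gains electrons, so the F₂/F⁻ couple is the cathode; the Br₂/Br⁻ couple is the anode.
E°cell = E°(cathode) − E°(anode) = +2.86 − (+1.08) = +1.78 V.

+1.78 V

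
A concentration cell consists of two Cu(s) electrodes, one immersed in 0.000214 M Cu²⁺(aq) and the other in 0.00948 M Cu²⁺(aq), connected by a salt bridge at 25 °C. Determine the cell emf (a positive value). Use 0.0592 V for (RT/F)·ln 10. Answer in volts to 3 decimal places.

0.049 V

For a concentration cell E°cell = 0, since both electrodes use the same couple.
The compartment with the higher Cu²⁺(aq) concentration (0.00948 M) acts as the cathode; ions are reduced there and produced at the dilute (0.000214 M) anode.
With n = 2, Ecell = −(0.0592/2)·log([dilute]/[conc]) = −(0.0592/2)·log(0.000214/0.00948) = +0.049 V.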